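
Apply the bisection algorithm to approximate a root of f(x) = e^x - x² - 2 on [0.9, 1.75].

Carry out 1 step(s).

f(x) = e^x - x² - 2
Initial interval: [0.9, 1.75]

Iteration 1:
  c_1 = (0.900000 + 1.750000)/2 = 1.325000
  f(c_1) = f(1.325000) = 0.006560
  f(a) × f(c) < 0, new interval: [0.900000, 1.325000]

After 1 iteration(s), the approximation is c_1 = 1.325000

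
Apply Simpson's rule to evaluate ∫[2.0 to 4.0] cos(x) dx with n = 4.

f(x) = cos(x)
a = 2.0, b = 4.0, n = 4
h = (b - a)/n = 0.500000

Simpson's rule: (h/3)[f(x₀) + 4f(x₁) + 2f(x₂) + ... + f(xₙ)]

x_0 = 2.0000, f(x_0) = -0.416147, coefficient = 1
x_1 = 2.5000, f(x_1) = -0.801144, coefficient = 4
x_2 = 3.0000, f(x_2) = -0.989992, coefficient = 2
x_3 = 3.5000, f(x_3) = -0.936457, coefficient = 4
x_4 = 4.0000, f(x_4) = -0.653644, coefficient = 1

I ≈ (0.500000/3) × -10.000177 = -1.666696
Exact value: -1.666100
Error: 0.000596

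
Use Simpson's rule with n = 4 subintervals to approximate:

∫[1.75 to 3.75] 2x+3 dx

f(x) = 2x+3
a = 1.75, b = 3.75, n = 4
h = (b - a)/n = 0.500000

Simpson's rule: (h/3)[f(x₀) + 4f(x₁) + 2f(x₂) + ... + f(xₙ)]

x_0 = 1.7500, f(x_0) = 6.500000, coefficient = 1
x_1 = 2.2500, f(x_1) = 7.500000, coefficient = 4
x_2 = 2.7500, f(x_2) = 8.500000, coefficient = 2
x_3 = 3.2500, f(x_3) = 9.500000, coefficient = 4
x_4 = 3.7500, f(x_4) = 10.500000, coefficient = 1

I ≈ (0.500000/3) × 102.000000 = 17.000000
Exact value: 17.000000
Error: 0.000000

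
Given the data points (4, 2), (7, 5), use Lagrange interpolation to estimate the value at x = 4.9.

Lagrange interpolation formula:
P(x) = Σ yᵢ × Lᵢ(x)
where Lᵢ(x) = Π_{j≠i} (x - xⱼ)/(xᵢ - xⱼ)

L_0(4.9) = (4.9 - 7)/(4 - 7) = 0.700000
L_1(4.9) = (4.9 - 4)/(7 - 4) = 0.300000

P(4.9) = 2×L_0(4.9) + 5×L_1(4.9)
P(4.9) = 2.900000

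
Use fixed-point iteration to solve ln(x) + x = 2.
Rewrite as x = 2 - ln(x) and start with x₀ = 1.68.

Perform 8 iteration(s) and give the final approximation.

Equation: ln(x) + x = 2
Fixed-point form: x = 2 - ln(x)
x₀ = 1.68

x_1 = g(1.680000) = 1.481206
x_2 = g(1.481206) = 1.607143
x_3 = g(1.607143) = 1.525542
x_4 = g(1.525542) = 1.577650
x_5 = g(1.577650) = 1.544063
x_6 = g(1.544063) = 1.565583
x_7 = g(1.565583) = 1.551742
x_8 = g(1.551742) = 1.560622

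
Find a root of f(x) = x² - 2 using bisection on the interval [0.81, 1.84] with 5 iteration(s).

f(x) = x² - 2
Initial interval: [0.81, 1.84]

Iteration 1:
  c_1 = (0.810000 + 1.840000)/2 = 1.325000
  f(c_1) = f(1.325000) = -0.244375
  f(a) × f(c) ≥ 0, new interval: [1.325000, 1.840000]
Iteration 2:
  c_2 = (1.325000 + 1.840000)/2 = 1.582500
  f(c_2) = f(1.582500) = 0.504306
  f(a) × f(c) < 0, new interval: [1.325000, 1.582500]
Iteration 3:
  c_3 = (1.325000 + 1.582500)/2 = 1.453750
  f(c_3) = f(1.453750) = 0.113389
  f(a) × f(c) < 0, new interval: [1.325000, 1.453750]
Iteration 4:
  c_4 = (1.325000 + 1.453750)/2 = 1.389375
  f(c_4) = f(1.389375) = -0.069637
  f(a) × f(c) ≥ 0, new interval: [1.389375, 1.453750]
Iteration 5:
  c_5 = (1.389375 + 1.453750)/2 = 1.421563
  f(c_5) = f(1.421563) = 0.020840
  f(a) × f(c) < 0, new interval: [1.389375, 1.421563]

After 5 iteration(s), the approximation is c_5 = 1.421563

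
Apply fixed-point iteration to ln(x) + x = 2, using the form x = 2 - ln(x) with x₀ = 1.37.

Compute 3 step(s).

Equation: ln(x) + x = 2
Fixed-point form: x = 2 - ln(x)
x₀ = 1.37

x_1 = g(1.370000) = 1.685189
x_2 = g(1.685189) = 1.478122
x_3 = g(1.478122) = 1.609228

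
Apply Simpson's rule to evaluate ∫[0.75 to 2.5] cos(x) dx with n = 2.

f(x) = cos(x)
a = 0.75, b = 2.5, n = 2
h = (b - a)/n = 0.875000

Simpson's rule: (h/3)[f(x₀) + 4f(x₁) + 2f(x₂) + ... + f(xₙ)]

x_0 = 0.7500, f(x_0) = 0.731689, coefficient = 1
x_1 = 1.6250, f(x_1) = -0.054177, coefficient = 4
x_2 = 2.5000, f(x_2) = -0.801144, coefficient = 1

I ≈ (0.875000/3) × -0.286163 = -0.083464
Exact value: -0.083167
Error: 0.000298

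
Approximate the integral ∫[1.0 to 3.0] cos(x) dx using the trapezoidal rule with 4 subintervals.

f(x) = cos(x)
a = 1.0, b = 3.0, n = 4
h = (b - a)/n = 0.500000

Trapezoidal rule: (h/2)[f(x₀) + 2f(x₁) + 2f(x₂) + ... + f(xₙ)]

x_0 = 1.0000, f(x_0) = 0.540302, coefficient = 1
x_1 = 1.5000, f(x_1) = 0.070737, coefficient = 2
x_2 = 2.0000, f(x_2) = -0.416147, coefficient = 2
x_3 = 2.5000, f(x_3) = -0.801144, coefficient = 2
x_4 = 3.0000, f(x_4) = -0.989992, coefficient = 1

I ≈ (0.500000/2) × -2.742797 = -0.685699
Exact value: -0.700351
Error: 0.014652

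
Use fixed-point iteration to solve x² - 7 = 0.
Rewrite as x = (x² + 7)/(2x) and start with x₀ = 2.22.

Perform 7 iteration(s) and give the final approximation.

Equation: x² - 7 = 0
Fixed-point form: x = (x² + 7)/(2x)
x₀ = 2.22

x_1 = g(2.220000) = 2.686577
x_2 = g(2.686577) = 2.646062
x_3 = g(2.646062) = 2.645751
x_4 = g(2.645751) = 2.645751
x_5 = g(2.645751) = 2.645751
x_6 = g(2.645751) = 2.645751
x_7 = g(2.645751) = 2.645751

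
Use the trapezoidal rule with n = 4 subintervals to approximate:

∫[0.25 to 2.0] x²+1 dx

f(x) = x²+1
a = 0.25, b = 2.0, n = 4
h = (b - a)/n = 0.437500

Trapezoidal rule: (h/2)[f(x₀) + 2f(x₁) + 2f(x₂) + ... + f(xₙ)]

x_0 = 0.2500, f(x_0) = 1.062500, coefficient = 1
x_1 = 0.6875, f(x_1) = 1.472656, coefficient = 2
x_2 = 1.1250, f(x_2) = 2.265625, coefficient = 2
x_3 = 1.5625, f(x_3) = 3.441406, coefficient = 2
x_4 = 2.0000, f(x_4) = 5.000000, coefficient = 1

I ≈ (0.437500/2) × 20.421875 = 4.467285
Exact value: 4.411458
Error: 0.055827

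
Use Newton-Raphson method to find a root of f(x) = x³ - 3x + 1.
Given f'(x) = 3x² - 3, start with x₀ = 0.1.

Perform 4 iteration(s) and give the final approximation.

f(x) = x³ - 3x + 1
f'(x) = 3x² - 3
x₀ = 0.1

Newton-Raphson formula: x_{n+1} = x_n - f(x_n)/f'(x_n)

Iteration 1:
  f(0.100000) = 0.701000
  f'(0.100000) = -2.970000
  x_1 = 0.100000 - 0.701000/(-2.970000) = 0.336027
Iteration 2:
  f(0.336027) = 0.029861
  f'(0.336027) = -2.661258
  x_2 = 0.336027 - 0.029861/(-2.661258) = 0.347248
Iteration 3:
  f(0.347248) = 0.000128
  f'(0.347248) = -2.638257
  x_3 = 0.347248 - 0.000128/(-2.638257) = 0.347296
Iteration 4:
  f(0.347296) = 0.000000
  f'(0.347296) = -2.638156
  x_4 = 0.347296 - 0.000000/(-2.638156) = 0.347296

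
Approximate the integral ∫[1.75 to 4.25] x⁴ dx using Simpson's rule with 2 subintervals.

f(x) = x⁴
a = 1.75, b = 4.25, n = 2
h = (b - a)/n = 1.250000

Simpson's rule: (h/3)[f(x₀) + 4f(x₁) + 2f(x₂) + ... + f(xₙ)]

x_0 = 1.7500, f(x_0) = 9.378906, coefficient = 1
x_1 = 3.0000, f(x_1) = 81.000000, coefficient = 4
x_2 = 4.2500, f(x_2) = 326.253906, coefficient = 1

I ≈ (1.250000/3) × 659.632812 = 274.847005
Exact value: 274.033203
Error: 0.813802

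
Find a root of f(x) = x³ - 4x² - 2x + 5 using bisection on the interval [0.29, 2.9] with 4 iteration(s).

f(x) = x³ - 4x² - 2x + 5
Initial interval: [0.29, 2.9]

Iteration 1:
  c_1 = (0.290000 + 2.900000)/2 = 1.595000
  f(c_1) = f(1.595000) = -4.308380
  f(a) × f(c) < 0, new interval: [0.290000, 1.595000]
Iteration 2:
  c_2 = (0.290000 + 1.595000)/2 = 0.942500
  f(c_2) = f(0.942500) = 0.399004
  f(a) × f(c) ≥ 0, new interval: [0.942500, 1.595000]
Iteration 3:
  c_3 = (0.942500 + 1.595000)/2 = 1.268750
  f(c_3) = f(1.268750) = -1.934066
  f(a) × f(c) < 0, new interval: [0.942500, 1.268750]
Iteration 4:
  c_4 = (0.942500 + 1.268750)/2 = 1.105625
  f(c_4) = f(1.105625) = -0.749353
  f(a) × f(c) < 0, new interval: [0.942500, 1.105625]

After 4 iteration(s), the approximation is c_4 = 1.105625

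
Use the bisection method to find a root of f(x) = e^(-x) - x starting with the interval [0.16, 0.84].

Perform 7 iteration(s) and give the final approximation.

f(x) = e^(-x) - x
Initial interval: [0.16, 0.84]

Iteration 1:
  c_1 = (0.160000 + 0.840000)/2 = 0.500000
  f(c_1) = f(0.500000) = 0.106531
  f(a) × f(c) ≥ 0, new interval: [0.500000, 0.840000]
Iteration 2:
  c_2 = (0.500000 + 0.840000)/2 = 0.670000
  f(c_2) = f(0.670000) = -0.158291
  f(a) × f(c) < 0, new interval: [0.500000, 0.670000]
Iteration 3:
  c_3 = (0.500000 + 0.670000)/2 = 0.585000
  f(c_3) = f(0.585000) = -0.027894
  f(a) × f(c) < 0, new interval: [0.500000, 0.585000]
Iteration 4:
  c_4 = (0.500000 + 0.585000)/2 = 0.542500
  f(c_4) = f(0.542500) = 0.038793
  f(a) × f(c) ≥ 0, new interval: [0.542500, 0.585000]
Iteration 5:
  c_5 = (0.542500 + 0.585000)/2 = 0.563750
  f(c_5) = f(0.563750) = 0.005321
  f(a) × f(c) ≥ 0, new interval: [0.563750, 0.585000]
Iteration 6:
  c_6 = (0.563750 + 0.585000)/2 = 0.574375
  f(c_6) = f(0.574375) = -0.011318
  f(a) × f(c) < 0, new interval: [0.563750, 0.574375]
Iteration 7:
  c_7 = (0.563750 + 0.574375)/2 = 0.569063
  f(c_7) = f(0.569063) = -0.003007
  f(a) × f(c) < 0, new interval: [0.563750, 0.569063]

After 7 iteration(s), the approximation is c_7 = 0.569063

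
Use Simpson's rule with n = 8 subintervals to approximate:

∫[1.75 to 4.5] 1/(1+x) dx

f(x) = 1/(1+x)
a = 1.75, b = 4.5, n = 8
h = (b - a)/n = 0.343750

Simpson's rule: (h/3)[f(x₀) + 4f(x₁) + 2f(x₂) + ... + f(xₙ)]

x_0 = 1.7500, f(x_0) = 0.363636, coefficient = 1
x_1 = 2.0938, f(x_1) = 0.323232, coefficient = 4
x_2 = 2.4375, f(x_2) = 0.290909, coefficient = 2
x_3 = 2.7812, f(x_3) = 0.264463, coefficient = 4
x_4 = 3.1250, f(x_4) = 0.242424, coefficient = 2
x_5 = 3.4688, f(x_5) = 0.223776, coefficient = 4
x_6 = 3.8125, f(x_6) = 0.207792, coefficient = 2
x_7 = 4.1562, f(x_7) = 0.193939, coefficient = 4
x_8 = 4.5000, f(x_8) = 0.181818, coefficient = 1

I ≈ (0.343750/3) × 6.049349 = 0.693155
Exact value: 0.693147
Error: 0.000007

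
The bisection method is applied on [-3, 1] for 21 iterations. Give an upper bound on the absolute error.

Bisection error bound: |error| ≤ (b-a)/2^n
|error| ≤ (1 - (-3))/2^21 = 4/2^21
|error| ≤ 0.0000019073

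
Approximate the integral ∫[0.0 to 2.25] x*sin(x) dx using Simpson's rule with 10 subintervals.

f(x) = x*sin(x)
a = 0.0, b = 2.25, n = 10
h = (b - a)/n = 0.225000

Simpson's rule: (h/3)[f(x₀) + 4f(x₁) + 2f(x₂) + ... + f(xₙ)]

x_0 = 0.0000, f(x_0) = 0.000000, coefficient = 1
x_1 = 0.2250, f(x_1) = 0.050199, coefficient = 4
x_2 = 0.4500, f(x_2) = 0.195734, coefficient = 2
x_3 = 0.6750, f(x_3) = 0.421806, coefficient = 4
x_4 = 0.9000, f(x_4) = 0.704994, coefficient = 2
x_5 = 1.1250, f(x_5) = 1.015051, coefficient = 4
x_6 = 1.3500, f(x_6) = 1.317227, coefficient = 2
x_7 = 1.5750, f(x_7) = 1.574986, coefficient = 4
x_8 = 1.8000, f(x_8) = 1.752926, coefficient = 2
x_9 = 2.0250, f(x_9) = 1.819687, coefficient = 4
x_10 = 2.2500, f(x_10) = 1.750665, coefficient = 1

I ≈ (0.225000/3) × 29.219340 = 2.191451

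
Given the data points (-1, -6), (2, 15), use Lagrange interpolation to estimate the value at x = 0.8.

Lagrange interpolation formula:
P(x) = Σ yᵢ × Lᵢ(x)
where Lᵢ(x) = Π_{j≠i} (x - xⱼ)/(xᵢ - xⱼ)

L_0(0.8) = (0.8 - 2)/(-1 - 2) = 0.400000
L_1(0.8) = (0.8 - (-1))/(2 - (-1)) = 0.600000

P(0.8) = (-6)×L_0(0.8) + 15×L_1(0.8)
P(0.8) = 6.600000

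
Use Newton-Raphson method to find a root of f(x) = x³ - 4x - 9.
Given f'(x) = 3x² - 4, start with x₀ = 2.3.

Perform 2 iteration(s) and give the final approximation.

f(x) = x³ - 4x - 9
f'(x) = 3x² - 4
x₀ = 2.3

Newton-Raphson formula: x_{n+1} = x_n - f(x_n)/f'(x_n)

Iteration 1:
  f(2.300000) = -6.033000
  f'(2.300000) = 11.870000
  x_1 = 2.300000 - (-6.033000)/11.870000 = 2.808256
Iteration 2:
  f(2.808256) = 1.913732
  f'(2.808256) = 19.658907
  x_2 = 2.808256 - 1.913732/19.658907 = 2.710909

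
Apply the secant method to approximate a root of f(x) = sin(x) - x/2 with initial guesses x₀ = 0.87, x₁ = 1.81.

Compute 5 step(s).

f(x) = sin(x) - x/2
x₀ = 0.87, x₁ = 1.81

Secant formula: x_{n+1} = x_n - f(x_n)(x_n - x_{n-1})/(f(x_n) - f(x_{n-1}))

Iteration 1:
  f(0.870000) = 0.329329
  f(1.810000) = 0.066527
  x_2 = 1.810000 - 0.066527×(1.810000 - 0.870000)/(0.066527 - 0.329329)
       = 2.047956
Iteration 2:
  f(1.810000) = 0.066527
  f(2.047956) = -0.135675
  x_3 = 2.047956 - (-0.135675)×(2.047956 - 1.810000)/(-0.135675 - 0.066527)
       = 1.888290
Iteration 3:
  f(2.047956) = -0.135675
  f(1.888290) = 0.005875
  x_4 = 1.888290 - 0.005875×(1.888290 - 2.047956)/(0.005875 - (-0.135675))
       = 1.894918
Iteration 4:
  f(1.888290) = 0.005875
  f(1.894918) = 0.000472
  x_5 = 1.894918 - 0.000472×(1.894918 - 1.888290)/(0.000472 - 0.005875)
       = 1.895497
Iteration 5:
  f(1.894918) = 0.000472
  f(1.895497) = -0.000002
  x_6 = 1.895497 - (-0.000002)×(1.895497 - 1.894918)/(-0.000002 - 0.000472)
       = 1.895494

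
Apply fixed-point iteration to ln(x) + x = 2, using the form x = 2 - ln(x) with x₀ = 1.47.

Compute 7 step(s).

Equation: ln(x) + x = 2
Fixed-point form: x = 2 - ln(x)
x₀ = 1.47

x_1 = g(1.470000) = 1.614738
x_2 = g(1.614738) = 1.520828
x_3 = g(1.520828) = 1.580745
x_4 = g(1.580745) = 1.542104
x_5 = g(1.542104) = 1.566853
x_6 = g(1.566853) = 1.550931
x_7 = g(1.550931) = 1.561145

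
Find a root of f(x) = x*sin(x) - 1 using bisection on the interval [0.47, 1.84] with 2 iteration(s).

f(x) = x*sin(x) - 1
Initial interval: [0.47, 1.84]

Iteration 1:
  c_1 = (0.470000 + 1.840000)/2 = 1.155000
  f(c_1) = f(1.155000) = 0.056588
  f(a) × f(c) < 0, new interval: [0.470000, 1.155000]
Iteration 2:
  c_2 = (0.470000 + 1.155000)/2 = 0.812500
  f(c_2) = f(0.812500) = -0.410118
  f(a) × f(c) ≥ 0, new interval: [0.812500, 1.155000]

After 2 iteration(s), the approximation is c_2 = 0.812500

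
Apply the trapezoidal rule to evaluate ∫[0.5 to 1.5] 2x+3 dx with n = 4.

f(x) = 2x+3
a = 0.5, b = 1.5, n = 4
h = (b - a)/n = 0.250000

Trapezoidal rule: (h/2)[f(x₀) + 2f(x₁) + 2f(x₂) + ... + f(xₙ)]

x_0 = 0.5000, f(x_0) = 4.000000, coefficient = 1
x_1 = 0.7500, f(x_1) = 4.500000, coefficient = 2
x_2 = 1.0000, f(x_2) = 5.000000, coefficient = 2
x_3 = 1.2500, f(x_3) = 5.500000, coefficient = 2
x_4 = 1.5000, f(x_4) = 6.000000, coefficient = 1

I ≈ (0.250000/2) × 40.000000 = 5.000000
Exact value: 5.000000
Error: 0.000000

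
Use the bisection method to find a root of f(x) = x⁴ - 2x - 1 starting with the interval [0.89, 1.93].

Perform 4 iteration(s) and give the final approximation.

f(x) = x⁴ - 2x - 1
Initial interval: [0.89, 1.93]

Iteration 1:
  c_1 = (0.890000 + 1.930000)/2 = 1.410000
  f(c_1) = f(1.410000) = 0.132542
  f(a) × f(c) < 0, new interval: [0.890000, 1.410000]
Iteration 2:
  c_2 = (0.890000 + 1.410000)/2 = 1.150000
  f(c_2) = f(1.150000) = -1.550994
  f(a) × f(c) ≥ 0, new interval: [1.150000, 1.410000]
Iteration 3:
  c_3 = (1.150000 + 1.410000)/2 = 1.280000
  f(c_3) = f(1.280000) = -0.875645
  f(a) × f(c) ≥ 0, new interval: [1.280000, 1.410000]
Iteration 4:
  c_4 = (1.280000 + 1.410000)/2 = 1.345000
  f(c_4) = f(1.345000) = -0.417429
  f(a) × f(c) ≥ 0, new interval: [1.345000, 1.410000]

After 4 iteration(s), the approximation is c_4 = 1.345000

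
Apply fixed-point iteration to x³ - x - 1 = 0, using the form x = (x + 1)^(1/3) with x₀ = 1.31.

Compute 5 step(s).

Equation: x³ - x - 1 = 0
Fixed-point form: x = (x + 1)^(1/3)
x₀ = 1.31

x_1 = g(1.310000) = 1.321916
x_2 = g(1.321916) = 1.324186
x_3 = g(1.324186) = 1.324617
x_4 = g(1.324617) = 1.324699
x_5 = g(1.324699) = 1.324714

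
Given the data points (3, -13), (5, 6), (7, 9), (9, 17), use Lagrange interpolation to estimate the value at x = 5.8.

Lagrange interpolation formula:
P(x) = Σ yᵢ × Lᵢ(x)
where Lᵢ(x) = Π_{j≠i} (x - xⱼ)/(xᵢ - xⱼ)

L_0(5.8) = (5.8 - 5)/(3 - 5) × (5.8 - 7)/(3 - 7) × (5.8 - 9)/(3 - 9) = -0.064000
L_1(5.8) = (5.8 - 3)/(5 - 3) × (5.8 - 7)/(5 - 7) × (5.8 - 9)/(5 - 9) = 0.672000
L_2(5.8) = (5.8 - 3)/(7 - 3) × (5.8 - 5)/(7 - 5) × (5.8 - 9)/(7 - 9) = 0.448000
L_3(5.8) = (5.8 - 3)/(9 - 3) × (5.8 - 5)/(9 - 5) × (5.8 - 7)/(9 - 7) = -0.056000

P(5.8) = (-13)×L_0(5.8) + 6×L_1(5.8) + 9×L_2(5.8) + 17×L_3(5.8)
P(5.8) = 7.944000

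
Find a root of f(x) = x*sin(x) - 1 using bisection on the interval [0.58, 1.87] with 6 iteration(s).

f(x) = x*sin(x) - 1
Initial interval: [0.58, 1.87]

Iteration 1:
  c_1 = (0.580000 + 1.870000)/2 = 1.225000
  f(c_1) = f(1.225000) = 0.152487
  f(a) × f(c) < 0, new interval: [0.580000, 1.225000]
Iteration 2:
  c_2 = (0.580000 + 1.225000)/2 = 0.902500
  f(c_2) = f(0.902500) = -0.291647
  f(a) × f(c) ≥ 0, new interval: [0.902500, 1.225000]
Iteration 3:
  c_3 = (0.902500 + 1.225000)/2 = 1.063750
  f(c_3) = f(1.063750) = -0.070088
  f(a) × f(c) ≥ 0, new interval: [1.063750, 1.225000]
Iteration 4:
  c_4 = (1.063750 + 1.225000)/2 = 1.144375
  f(c_4) = f(1.144375) = 0.041898
  f(a) × f(c) < 0, new interval: [1.063750, 1.144375]
Iteration 5:
  c_5 = (1.063750 + 1.144375)/2 = 1.104063
  f(c_5) = f(1.104063) = -0.014025
  f(a) × f(c) ≥ 0, new interval: [1.104063, 1.144375]
Iteration 6:
  c_6 = (1.104063 + 1.144375)/2 = 1.124219
  f(c_6) = f(1.124219) = 0.013967
  f(a) × f(c) < 0, new interval: [1.104063, 1.124219]

After 6 iteration(s), the approximation is c_6 = 1.124219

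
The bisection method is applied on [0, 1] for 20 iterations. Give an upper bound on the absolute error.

Bisection error bound: |error| ≤ (b-a)/2^n
|error| ≤ (1 - 0)/2^20 = 1/2^20
|error| ≤ 0.0000009537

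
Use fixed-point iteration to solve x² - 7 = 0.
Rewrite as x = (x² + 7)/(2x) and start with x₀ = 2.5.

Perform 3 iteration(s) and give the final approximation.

Equation: x² - 7 = 0
Fixed-point form: x = (x² + 7)/(2x)
x₀ = 2.5

x_1 = g(2.500000) = 2.650000
x_2 = g(2.650000) = 2.645755
x_3 = g(2.645755) = 2.645751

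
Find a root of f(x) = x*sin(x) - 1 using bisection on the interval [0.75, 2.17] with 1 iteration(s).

f(x) = x*sin(x) - 1
Initial interval: [0.75, 2.17]

Iteration 1:
  c_1 = (0.750000 + 2.170000)/2 = 1.460000
  f(c_1) = f(1.460000) = 0.451048
  f(a) × f(c) < 0, new interval: [0.750000, 1.460000]

After 1 iteration(s), the approximation is c_1 = 1.460000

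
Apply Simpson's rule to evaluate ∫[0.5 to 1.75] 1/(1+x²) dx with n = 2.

f(x) = 1/(1+x²)
a = 0.5, b = 1.75, n = 2
h = (b - a)/n = 0.625000

Simpson's rule: (h/3)[f(x₀) + 4f(x₁) + 2f(x₂) + ... + f(xₙ)]

x_0 = 0.5000, f(x_0) = 0.800000, coefficient = 1
x_1 = 1.1250, f(x_1) = 0.441379, coefficient = 4
x_2 = 1.7500, f(x_2) = 0.246154, coefficient = 1

I ≈ (0.625000/3) × 2.811671 = 0.585765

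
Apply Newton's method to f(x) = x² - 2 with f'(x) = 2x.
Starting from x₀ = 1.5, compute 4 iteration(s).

f(x) = x² - 2
f'(x) = 2x
x₀ = 1.5

Newton-Raphson formula: x_{n+1} = x_n - f(x_n)/f'(x_n)

Iteration 1:
  f(1.500000) = 0.250000
  f'(1.500000) = 3.000000
  x_1 = 1.500000 - 0.250000/3.000000 = 1.416667
Iteration 2:
  f(1.416667) = 0.006944
  f'(1.416667) = 2.833333
  x_2 = 1.416667 - 0.006944/2.833333 = 1.414216
Iteration 3:
  f(1.414216) = 0.000006
  f'(1.414216) = 2.828431
  x_3 = 1.414216 - 0.000006/2.828431 = 1.414214
Iteration 4:
  f(1.414214) = 0.000000
  f'(1.414214) = 2.828427
  x_4 = 1.414214 - 0.000000/2.828427 = 1.414214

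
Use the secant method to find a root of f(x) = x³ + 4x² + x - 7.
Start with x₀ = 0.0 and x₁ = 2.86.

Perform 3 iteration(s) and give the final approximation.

f(x) = x³ + 4x² + x - 7
x₀ = 0.0, x₁ = 2.86

Secant formula: x_{n+1} = x_n - f(x_n)(x_n - x_{n-1})/(f(x_n) - f(x_{n-1}))

Iteration 1:
  f(0.000000) = -7.000000
  f(2.860000) = 51.972056
  x_2 = 2.860000 - 51.972056×(2.860000 - 0.000000)/(51.972056 - (-7.000000))
       = 0.339483
Iteration 2:
  f(2.860000) = 51.972056
  f(0.339483) = -6.160398
  x_3 = 0.339483 - (-6.160398)×(0.339483 - 2.860000)/(-6.160398 - 51.972056)
       = 0.606586
Iteration 3:
  f(0.339483) = -6.160398
  f(0.606586) = -4.698433
  x_4 = 0.606586 - (-4.698433)×(0.606586 - 0.339483)/(-4.698433 - (-6.160398))
       = 1.464999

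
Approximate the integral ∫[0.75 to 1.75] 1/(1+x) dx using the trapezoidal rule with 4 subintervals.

f(x) = 1/(1+x)
a = 0.75, b = 1.75, n = 4
h = (b - a)/n = 0.250000

Trapezoidal rule: (h/2)[f(x₀) + 2f(x₁) + 2f(x₂) + ... + f(xₙ)]

x_0 = 0.7500, f(x_0) = 0.571429, coefficient = 1
x_1 = 1.0000, f(x_1) = 0.500000, coefficient = 2
x_2 = 1.2500, f(x_2) = 0.444444, coefficient = 2
x_3 = 1.5000, f(x_3) = 0.400000, coefficient = 2
x_4 = 1.7500, f(x_4) = 0.363636, coefficient = 1

I ≈ (0.250000/2) × 3.623954 = 0.452994
Exact value: 0.451985
Error: 0.001009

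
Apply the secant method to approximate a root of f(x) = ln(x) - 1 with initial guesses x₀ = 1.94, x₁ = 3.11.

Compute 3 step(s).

f(x) = ln(x) - 1
x₀ = 1.94, x₁ = 3.11

Secant formula: x_{n+1} = x_n - f(x_n)(x_n - x_{n-1})/(f(x_n) - f(x_{n-1}))

Iteration 1:
  f(1.940000) = -0.337312
  f(3.110000) = 0.134623
  x_2 = 3.110000 - 0.134623×(3.110000 - 1.940000)/(0.134623 - (-0.337312))
       = 2.776249
Iteration 2:
  f(3.110000) = 0.134623
  f(2.776249) = 0.021101
  x_3 = 2.776249 - 0.021101×(2.776249 - 3.110000)/(0.021101 - 0.134623)
       = 2.714213
Iteration 3:
  f(2.776249) = 0.021101
  f(2.714213) = -0.001498
  x_4 = 2.714213 - (-0.001498)×(2.714213 - 2.776249)/(-0.001498 - 0.021101)
       = 2.718325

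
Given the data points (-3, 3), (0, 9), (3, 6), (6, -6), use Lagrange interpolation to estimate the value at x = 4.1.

Lagrange interpolation formula:
P(x) = Σ yᵢ × Lᵢ(x)
where Lᵢ(x) = Π_{j≠i} (x - xⱼ)/(xᵢ - xⱼ)

L_0(4.1) = (4.1 - 0)/(-3 - 0) × (4.1 - 3)/(-3 - 3) × (4.1 - 6)/(-3 - 6) = 0.052895
L_1(4.1) = (4.1 - (-3))/(0 - (-3)) × (4.1 - 3)/(0 - 3) × (4.1 - 6)/(0 - 6) = -0.274796
L_2(4.1) = (4.1 - (-3))/(3 - (-3)) × (4.1 - 0)/(3 - 0) × (4.1 - 6)/(3 - 6) = 1.024241
L_3(4.1) = (4.1 - (-3))/(6 - (-3)) × (4.1 - 0)/(6 - 0) × (4.1 - 3)/(6 - 3) = 0.197660

P(4.1) = 3×L_0(4.1) + 9×L_1(4.1) + 6×L_2(4.1) + (-6)×L_3(4.1)
P(4.1) = 2.645000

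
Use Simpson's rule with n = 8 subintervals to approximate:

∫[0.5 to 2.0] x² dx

f(x) = x²
a = 0.5, b = 2.0, n = 8
h = (b - a)/n = 0.187500

Simpson's rule: (h/3)[f(x₀) + 4f(x₁) + 2f(x₂) + ... + f(xₙ)]

x_0 = 0.5000, f(x_0) = 0.250000, coefficient = 1
x_1 = 0.6875, f(x_1) = 0.472656, coefficient = 4
x_2 = 0.8750, f(x_2) = 0.765625, coefficient = 2
x_3 = 1.0625, f(x_3) = 1.128906, coefficient = 4
x_4 = 1.2500, f(x_4) = 1.562500, coefficient = 2
x_5 = 1.4375, f(x_5) = 2.066406, coefficient = 4
x_6 = 1.6250, f(x_6) = 2.640625, coefficient = 2
x_7 = 1.8125, f(x_7) = 3.285156, coefficient = 4
x_8 = 2.0000, f(x_8) = 4.000000, coefficient = 1

I ≈ (0.187500/3) × 42.000000 = 2.625000
Exact value: 2.625000
Error: 0.000000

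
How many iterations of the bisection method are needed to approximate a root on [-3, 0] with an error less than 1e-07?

We need (b-a)/2^n ≤ 1e-07
(0 - (-3))/2^n ≤ 1e-07
3/2^n ≤ 1e-07
2^n ≥ 30000000
n ≥ log₂(30000000) = 24.84
n ≥ 25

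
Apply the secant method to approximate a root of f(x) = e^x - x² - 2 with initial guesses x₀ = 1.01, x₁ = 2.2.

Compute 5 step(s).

f(x) = e^x - x² - 2
x₀ = 1.01, x₁ = 2.2

Secant formula: x_{n+1} = x_n - f(x_n)(x_n - x_{n-1})/(f(x_n) - f(x_{n-1}))

Iteration 1:
  f(1.010000) = -0.274499
  f(2.200000) = 2.185013
  x_2 = 2.200000 - 2.185013×(2.200000 - 1.010000)/(2.185013 - (-0.274499))
       = 1.142812
Iteration 2:
  f(2.200000) = 2.185013
  f(1.142812) = -0.170446
  x_3 = 1.142812 - (-0.170446)×(1.142812 - 2.200000)/(-0.170446 - 2.185013)
       = 1.219313
Iteration 3:
  f(1.142812) = -0.170446
  f(1.219313) = -0.101863
  x_4 = 1.219313 - (-0.101863)×(1.219313 - 1.142812)/(-0.101863 - (-0.170446))
       = 1.332935
Iteration 4:
  f(1.219313) = -0.101863
  f(1.332935) = 0.015442
  x_5 = 1.332935 - 0.015442×(1.332935 - 1.219313)/(0.015442 - (-0.101863))
       = 1.317978
Iteration 5:
  f(1.332935) = 0.015442
  f(1.317978) = -0.001206
  x_6 = 1.317978 - (-0.001206)×(1.317978 - 1.332935)/(-0.001206 - 0.015442)
       = 1.319062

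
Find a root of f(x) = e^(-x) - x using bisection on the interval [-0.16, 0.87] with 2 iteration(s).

f(x) = e^(-x) - x
Initial interval: [-0.16, 0.87]

Iteration 1:
  c_1 = (-0.160000 + 0.870000)/2 = 0.355000
  f(c_1) = f(0.355000) = 0.346173
  f(a) × f(c) ≥ 0, new interval: [0.355000, 0.870000]
Iteration 2:
  c_2 = (0.355000 + 0.870000)/2 = 0.612500
  f(c_2) = f(0.612500) = -0.070506
  f(a) × f(c) < 0, new interval: [0.355000, 0.612500]

After 2 iteration(s), the approximation is c_2 = 0.612500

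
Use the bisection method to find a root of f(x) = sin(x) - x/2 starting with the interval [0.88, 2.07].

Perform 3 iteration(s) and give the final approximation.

f(x) = sin(x) - x/2
Initial interval: [0.88, 2.07]

Iteration 1:
  c_1 = (0.880000 + 2.070000)/2 = 1.475000
  f(c_1) = f(1.475000) = 0.257915
  f(a) × f(c) ≥ 0, new interval: [1.475000, 2.070000]
Iteration 2:
  c_2 = (1.475000 + 2.070000)/2 = 1.772500
  f(c_2) = f(1.772500) = 0.093477
  f(a) × f(c) ≥ 0, new interval: [1.772500, 2.070000]
Iteration 3:
  c_3 = (1.772500 + 2.070000)/2 = 1.921250
  f(c_3) = f(1.921250) = -0.021408
  f(a) × f(c) < 0, new interval: [1.772500, 1.921250]

After 3 iteration(s), the approximation is c_3 = 1.921250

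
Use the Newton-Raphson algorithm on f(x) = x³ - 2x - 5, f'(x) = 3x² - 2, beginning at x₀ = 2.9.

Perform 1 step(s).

f(x) = x³ - 2x - 5
f'(x) = 3x² - 2
x₀ = 2.9

Newton-Raphson formula: x_{n+1} = x_n - f(x_n)/f'(x_n)

Iteration 1:
  f(2.900000) = 13.589000
  f'(2.900000) = 23.230000
  x_1 = 2.900000 - 13.589000/23.230000 = 2.315024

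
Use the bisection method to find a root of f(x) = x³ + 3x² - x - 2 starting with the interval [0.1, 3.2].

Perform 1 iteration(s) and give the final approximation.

f(x) = x³ + 3x² - x - 2
Initial interval: [0.1, 3.2]

Iteration 1:
  c_1 = (0.100000 + 3.200000)/2 = 1.650000
  f(c_1) = f(1.650000) = 9.009625
  f(a) × f(c) < 0, new interval: [0.100000, 1.650000]

After 1 iteration(s), the approximation is c_1 = 1.650000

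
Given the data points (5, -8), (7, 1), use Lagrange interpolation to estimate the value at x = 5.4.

Lagrange interpolation formula:
P(x) = Σ yᵢ × Lᵢ(x)
where Lᵢ(x) = Π_{j≠i} (x - xⱼ)/(xᵢ - xⱼ)

L_0(5.4) = (5.4 - 7)/(5 - 7) = 0.800000
L_1(5.4) = (5.4 - 5)/(7 - 5) = 0.200000

P(5.4) = (-8)×L_0(5.4) + 1×L_1(5.4)
P(5.4) = -6.200000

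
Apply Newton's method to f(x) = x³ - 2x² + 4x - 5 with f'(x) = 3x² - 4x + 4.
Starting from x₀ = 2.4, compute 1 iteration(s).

f(x) = x³ - 2x² + 4x - 5
f'(x) = 3x² - 4x + 4
x₀ = 2.4

Newton-Raphson formula: x_{n+1} = x_n - f(x_n)/f'(x_n)

Iteration 1:
  f(2.400000) = 6.904000
  f'(2.400000) = 11.680000
  x_1 = 2.400000 - 6.904000/11.680000 = 1.808904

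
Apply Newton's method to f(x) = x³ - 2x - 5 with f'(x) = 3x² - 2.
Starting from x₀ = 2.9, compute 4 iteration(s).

f(x) = x³ - 2x - 5
f'(x) = 3x² - 2
x₀ = 2.9

Newton-Raphson formula: x_{n+1} = x_n - f(x_n)/f'(x_n)

Iteration 1:
  f(2.900000) = 13.589000
  f'(2.900000) = 23.230000
  x_1 = 2.900000 - 13.589000/23.230000 = 2.315024
Iteration 2:
  f(2.315024) = 2.776939
  f'(2.315024) = 14.078004
  x_2 = 2.315024 - 2.776939/14.078004 = 2.117770
Iteration 3:
  f(2.117770) = 0.262551
  f'(2.117770) = 11.454848
  x_3 = 2.117770 - 0.262551/11.454848 = 2.094849
Iteration 4:
  f(2.094849) = 0.003326
  f'(2.094849) = 11.165182
  x_4 = 2.094849 - 0.003326/11.165182 = 2.094552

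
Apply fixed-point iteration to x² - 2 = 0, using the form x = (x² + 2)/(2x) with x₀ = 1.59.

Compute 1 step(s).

Equation: x² - 2 = 0
Fixed-point form: x = (x² + 2)/(2x)
x₀ = 1.59

x_1 = g(1.590000) = 1.423931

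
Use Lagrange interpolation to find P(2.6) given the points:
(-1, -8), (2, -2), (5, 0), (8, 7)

Lagrange interpolation formula:
P(x) = Σ yᵢ × Lᵢ(x)
where Lᵢ(x) = Π_{j≠i} (x - xⱼ)/(xᵢ - xⱼ)

L_0(2.6) = (2.6 - 2)/(-1 - 2) × (2.6 - 5)/(-1 - 5) × (2.6 - 8)/(-1 - 8) = -0.048000
L_1(2.6) = (2.6 - (-1))/(2 - (-1)) × (2.6 - 5)/(2 - 5) × (2.6 - 8)/(2 - 8) = 0.864000
L_2(2.6) = (2.6 - (-1))/(5 - (-1)) × (2.6 - 2)/(5 - 2) × (2.6 - 8)/(5 - 8) = 0.216000
L_3(2.6) = (2.6 - (-1))/(8 - (-1)) × (2.6 - 2)/(8 - 2) × (2.6 - 5)/(8 - 5) = -0.032000

P(2.6) = (-8)×L_0(2.6) + (-2)×L_1(2.6) + 0×L_2(2.6) + 7×L_3(2.6)
P(2.6) = -1.568000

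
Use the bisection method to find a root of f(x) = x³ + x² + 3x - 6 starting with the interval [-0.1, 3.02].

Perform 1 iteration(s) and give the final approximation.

f(x) = x³ + x² + 3x - 6
Initial interval: [-0.1, 3.02]

Iteration 1:
  c_1 = (-0.100000 + 3.020000)/2 = 1.460000
  f(c_1) = f(1.460000) = 3.623736
  f(a) × f(c) < 0, new interval: [-0.100000, 1.460000]

After 1 iteration(s), the approximation is c_1 = 1.460000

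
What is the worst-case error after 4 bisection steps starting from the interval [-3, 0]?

Bisection error bound: |error| ≤ (b-a)/2^n
|error| ≤ (0 - (-3))/2^4 = 3/2^4
|error| ≤ 0.1875000000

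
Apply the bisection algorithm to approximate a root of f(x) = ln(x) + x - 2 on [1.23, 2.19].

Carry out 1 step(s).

f(x) = ln(x) + x - 2
Initial interval: [1.23, 2.19]

Iteration 1:
  c_1 = (1.230000 + 2.190000)/2 = 1.710000
  f(c_1) = f(1.710000) = 0.246493
  f(a) × f(c) < 0, new interval: [1.230000, 1.710000]

After 1 iteration(s), the approximation is c_1 = 1.710000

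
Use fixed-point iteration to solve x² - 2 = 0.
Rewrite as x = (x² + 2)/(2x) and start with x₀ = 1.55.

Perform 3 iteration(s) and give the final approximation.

Equation: x² - 2 = 0
Fixed-point form: x = (x² + 2)/(2x)
x₀ = 1.55

x_1 = g(1.550000) = 1.420161
x_2 = g(1.420161) = 1.414226
x_3 = g(1.414226) = 1.414214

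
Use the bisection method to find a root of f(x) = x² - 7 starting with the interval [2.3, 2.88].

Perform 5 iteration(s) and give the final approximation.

f(x) = x² - 7
Initial interval: [2.3, 2.88]

Iteration 1:
  c_1 = (2.300000 + 2.880000)/2 = 2.590000
  f(c_1) = f(2.590000) = -0.291900
  f(a) × f(c) ≥ 0, new interval: [2.590000, 2.880000]
Iteration 2:
  c_2 = (2.590000 + 2.880000)/2 = 2.735000
  f(c_2) = f(2.735000) = 0.480225
  f(a) × f(c) < 0, new interval: [2.590000, 2.735000]
Iteration 3:
  c_3 = (2.590000 + 2.735000)/2 = 2.662500
  f(c_3) = f(2.662500) = 0.088906
  f(a) × f(c) < 0, new interval: [2.590000, 2.662500]
Iteration 4:
  c_4 = (2.590000 + 2.662500)/2 = 2.626250
  f(c_4) = f(2.626250) = -0.102811
  f(a) × f(c) ≥ 0, new interval: [2.626250, 2.662500]
Iteration 5:
  c_5 = (2.626250 + 2.662500)/2 = 2.644375
  f(c_5) = f(2.644375) = -0.007281
  f(a) × f(c) ≥ 0, new interval: [2.644375, 2.662500]

After 5 iteration(s), the approximation is c_5 = 2.644375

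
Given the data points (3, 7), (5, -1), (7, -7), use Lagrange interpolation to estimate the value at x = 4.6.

Lagrange interpolation formula:
P(x) = Σ yᵢ × Lᵢ(x)
where Lᵢ(x) = Π_{j≠i} (x - xⱼ)/(xᵢ - xⱼ)

L_0(4.6) = (4.6 - 5)/(3 - 5) × (4.6 - 7)/(3 - 7) = 0.120000
L_1(4.6) = (4.6 - 3)/(5 - 3) × (4.6 - 7)/(5 - 7) = 0.960000
L_2(4.6) = (4.6 - 3)/(7 - 3) × (4.6 - 5)/(7 - 5) = -0.080000

P(4.6) = 7×L_0(4.6) + (-1)×L_1(4.6) + (-7)×L_2(4.6)
P(4.6) = 0.440000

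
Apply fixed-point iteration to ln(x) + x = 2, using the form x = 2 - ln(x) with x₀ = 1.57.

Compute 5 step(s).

Equation: ln(x) + x = 2
Fixed-point form: x = 2 - ln(x)
x₀ = 1.57

x_1 = g(1.570000) = 1.548924
x_2 = g(1.548924) = 1.562439
x_3 = g(1.562439) = 1.553752
x_4 = g(1.553752) = 1.559327
x_5 = g(1.559327) = 1.555745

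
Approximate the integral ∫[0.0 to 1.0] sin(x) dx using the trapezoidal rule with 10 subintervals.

f(x) = sin(x)
a = 0.0, b = 1.0, n = 10
h = (b - a)/n = 0.100000

Trapezoidal rule: (h/2)[f(x₀) + 2f(x₁) + 2f(x₂) + ... + f(xₙ)]

x_0 = 0.0000, f(x_0) = 0.000000, coefficient = 1
x_1 = 0.1000, f(x_1) = 0.099833, coefficient = 2
x_2 = 0.2000, f(x_2) = 0.198669, coefficient = 2
x_3 = 0.3000, f(x_3) = 0.295520, coefficient = 2
x_4 = 0.4000, f(x_4) = 0.389418, coefficient = 2
x_5 = 0.5000, f(x_5) = 0.479426, coefficient = 2
x_6 = 0.6000, f(x_6) = 0.564642, coefficient = 2
x_7 = 0.7000, f(x_7) = 0.644218, coefficient = 2
x_8 = 0.8000, f(x_8) = 0.717356, coefficient = 2
x_9 = 0.9000, f(x_9) = 0.783327, coefficient = 2
x_10 = 1.0000, f(x_10) = 0.841471, coefficient = 1

I ≈ (0.100000/2) × 9.186291 = 0.459315
Exact value: 0.459698
Error: 0.000383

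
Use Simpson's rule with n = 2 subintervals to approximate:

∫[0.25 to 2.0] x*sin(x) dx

f(x) = x*sin(x)
a = 0.25, b = 2.0, n = 2
h = (b - a)/n = 0.875000

Simpson's rule: (h/3)[f(x₀) + 4f(x₁) + 2f(x₂) + ... + f(xₙ)]

x_0 = 0.2500, f(x_0) = 0.061851, coefficient = 1
x_1 = 1.1250, f(x_1) = 1.015051, coefficient = 4
x_2 = 2.0000, f(x_2) = 1.818595, coefficient = 1

I ≈ (0.875000/3) × 5.940650 = 1.732690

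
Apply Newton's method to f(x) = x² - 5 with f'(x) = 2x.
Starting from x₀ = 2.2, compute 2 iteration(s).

f(x) = x² - 5
f'(x) = 2x
x₀ = 2.2

Newton-Raphson formula: x_{n+1} = x_n - f(x_n)/f'(x_n)

Iteration 1:
  f(2.200000) = -0.160000
  f'(2.200000) = 4.400000
  x_1 = 2.200000 - (-0.160000)/4.400000 = 2.236364
Iteration 2:
  f(2.236364) = 0.001322
  f'(2.236364) = 4.472727
  x_2 = 2.236364 - 0.001322/4.472727 = 2.236068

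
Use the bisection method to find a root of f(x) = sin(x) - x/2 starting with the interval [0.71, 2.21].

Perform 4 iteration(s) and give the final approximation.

f(x) = sin(x) - x/2
Initial interval: [0.71, 2.21]

Iteration 1:
  c_1 = (0.710000 + 2.210000)/2 = 1.460000
  f(c_1) = f(1.460000) = 0.263868
  f(a) × f(c) ≥ 0, new interval: [1.460000, 2.210000]
Iteration 2:
  c_2 = (1.460000 + 2.210000)/2 = 1.835000
  f(c_2) = f(1.835000) = 0.047801
  f(a) × f(c) ≥ 0, new interval: [1.835000, 2.210000]
Iteration 3:
  c_3 = (1.835000 + 2.210000)/2 = 2.022500
  f(c_3) = f(2.022500) = -0.111545
  f(a) × f(c) < 0, new interval: [1.835000, 2.022500]
Iteration 4:
  c_4 = (1.835000 + 2.022500)/2 = 1.928750
  f(c_4) = f(1.928750) = -0.027759
  f(a) × f(c) < 0, new interval: [1.835000, 1.928750]

After 4 iteration(s), the approximation is c_4 = 1.928750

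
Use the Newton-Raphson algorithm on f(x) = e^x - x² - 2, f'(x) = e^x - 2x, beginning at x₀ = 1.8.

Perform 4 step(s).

f(x) = e^x - x² - 2
f'(x) = e^x - 2x
x₀ = 1.8

Newton-Raphson formula: x_{n+1} = x_n - f(x_n)/f'(x_n)

Iteration 1:
  f(1.800000) = 0.809647
  f'(1.800000) = 2.449647
  x_1 = 1.800000 - 0.809647/2.449647 = 1.469484
Iteration 2:
  f(1.469484) = 0.187608
  f'(1.469484) = 1.408024
  x_2 = 1.469484 - 0.187608/1.408024 = 1.336242
Iteration 3:
  f(1.336242) = 0.019175
  f'(1.336242) = 1.132234
  x_3 = 1.336242 - 0.019175/1.132234 = 1.319306
Iteration 4:
  f(1.319306) = 0.000256
  f'(1.319306) = 1.102212
  x_4 = 1.319306 - 0.000256/1.102212 = 1.319074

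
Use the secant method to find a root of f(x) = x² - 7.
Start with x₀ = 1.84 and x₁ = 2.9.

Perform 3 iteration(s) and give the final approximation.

f(x) = x² - 7
x₀ = 1.84, x₁ = 2.9

Secant formula: x_{n+1} = x_n - f(x_n)(x_n - x_{n-1})/(f(x_n) - f(x_{n-1}))

Iteration 1:
  f(1.840000) = -3.614400
  f(2.900000) = 1.410000
  x_2 = 2.900000 - 1.410000×(2.900000 - 1.840000)/(1.410000 - (-3.614400))
       = 2.602532
Iteration 2:
  f(2.900000) = 1.410000
  f(2.602532) = -0.226829
  x_3 = 2.602532 - (-0.226829)×(2.602532 - 2.900000)/(-0.226829 - 1.410000)
       = 2.643754
Iteration 3:
  f(2.602532) = -0.226829
  f(2.643754) = -0.010563
  x_4 = 2.643754 - (-0.010563)×(2.643754 - 2.602532)/(-0.010563 - (-0.226829))
       = 2.645768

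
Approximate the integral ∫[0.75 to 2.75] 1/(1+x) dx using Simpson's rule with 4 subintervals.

f(x) = 1/(1+x)
a = 0.75, b = 2.75, n = 4
h = (b - a)/n = 0.500000

Simpson's rule: (h/3)[f(x₀) + 4f(x₁) + 2f(x₂) + ... + f(xₙ)]

x_0 = 0.7500, f(x_0) = 0.571429, coefficient = 1
x_1 = 1.2500, f(x_1) = 0.444444, coefficient = 4
x_2 = 1.7500, f(x_2) = 0.363636, coefficient = 2
x_3 = 2.2500, f(x_3) = 0.307692, coefficient = 4
x_4 = 2.7500, f(x_4) = 0.266667, coefficient = 1

I ≈ (0.500000/3) × 4.573915 = 0.762319
Exact value: 0.762140
Error: 0.000179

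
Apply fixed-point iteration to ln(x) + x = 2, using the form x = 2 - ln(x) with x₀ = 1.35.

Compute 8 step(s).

Equation: ln(x) + x = 2
Fixed-point form: x = 2 - ln(x)
x₀ = 1.35

x_1 = g(1.350000) = 1.699895
x_2 = g(1.699895) = 1.469433
x_3 = g(1.469433) = 1.615123
x_4 = g(1.615123) = 1.520589
x_5 = g(1.520589) = 1.580902
x_6 = g(1.580902) = 1.542004
x_7 = g(1.542004) = 1.566917
x_8 = g(1.566917) = 1.550890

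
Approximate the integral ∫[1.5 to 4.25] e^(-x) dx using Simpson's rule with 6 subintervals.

f(x) = e^(-x)
a = 1.5, b = 4.25, n = 6
h = (b - a)/n = 0.458333

Simpson's rule: (h/3)[f(x₀) + 4f(x₁) + 2f(x₂) + ... + f(xₙ)]

x_0 = 1.5000, f(x_0) = 0.223130, coefficient = 1
x_1 = 1.9583, f(x_1) = 0.141093, coefficient = 4
x_2 = 2.4167, f(x_2) = 0.089219, coefficient = 2
x_3 = 2.8750, f(x_3) = 0.056416, coefficient = 4
x_4 = 3.3333, f(x_4) = 0.035674, coefficient = 2
x_5 = 3.7917, f(x_5) = 0.022558, coefficient = 4
x_6 = 4.2500, f(x_6) = 0.014264, coefficient = 1

I ≈ (0.458333/3) × 1.367449 = 0.208916
Exact value: 0.208866
Error: 0.000050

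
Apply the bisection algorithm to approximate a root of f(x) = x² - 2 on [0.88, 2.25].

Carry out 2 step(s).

f(x) = x² - 2
Initial interval: [0.88, 2.25]

Iteration 1:
  c_1 = (0.880000 + 2.250000)/2 = 1.565000
  f(c_1) = f(1.565000) = 0.449225
  f(a) × f(c) < 0, new interval: [0.880000, 1.565000]
Iteration 2:
  c_2 = (0.880000 + 1.565000)/2 = 1.222500
  f(c_2) = f(1.222500) = -0.505494
  f(a) × f(c) ≥ 0, new interval: [1.222500, 1.565000]

After 2 iteration(s), the approximation is c_2 = 1.222500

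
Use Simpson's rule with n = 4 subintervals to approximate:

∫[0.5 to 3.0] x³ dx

f(x) = x³
a = 0.5, b = 3.0, n = 4
h = (b - a)/n = 0.625000

Simpson's rule: (h/3)[f(x₀) + 4f(x₁) + 2f(x₂) + ... + f(xₙ)]

x_0 = 0.5000, f(x_0) = 0.125000, coefficient = 1
x_1 = 1.1250, f(x_1) = 1.423828, coefficient = 4
x_2 = 1.7500, f(x_2) = 5.359375, coefficient = 2
x_3 = 2.3750, f(x_3) = 13.396484, coefficient = 4
x_4 = 3.0000, f(x_4) = 27.000000, coefficient = 1

I ≈ (0.625000/3) × 97.125000 = 20.234375
Exact value: 20.234375
Error: 0.000000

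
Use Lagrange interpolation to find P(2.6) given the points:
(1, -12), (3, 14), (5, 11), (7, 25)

Lagrange interpolation formula:
P(x) = Σ yᵢ × Lᵢ(x)
where Lᵢ(x) = Π_{j≠i} (x - xⱼ)/(xᵢ - xⱼ)

L_0(2.6) = (2.6 - 3)/(1 - 3) × (2.6 - 5)/(1 - 5) × (2.6 - 7)/(1 - 7) = 0.088000
L_1(2.6) = (2.6 - 1)/(3 - 1) × (2.6 - 5)/(3 - 5) × (2.6 - 7)/(3 - 7) = 1.056000
L_2(2.6) = (2.6 - 1)/(5 - 1) × (2.6 - 3)/(5 - 3) × (2.6 - 7)/(5 - 7) = -0.176000
L_3(2.6) = (2.6 - 1)/(7 - 1) × (2.6 - 3)/(7 - 3) × (2.6 - 5)/(7 - 5) = 0.032000

P(2.6) = (-12)×L_0(2.6) + 14×L_1(2.6) + 11×L_2(2.6) + 25×L_3(2.6)
P(2.6) = 12.592000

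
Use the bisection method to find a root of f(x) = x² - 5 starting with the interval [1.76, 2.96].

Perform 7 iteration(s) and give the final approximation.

f(x) = x² - 5
Initial interval: [1.76, 2.96]

Iteration 1:
  c_1 = (1.760000 + 2.960000)/2 = 2.360000
  f(c_1) = f(2.360000) = 0.569600
  f(a) × f(c) < 0, new interval: [1.760000, 2.360000]
Iteration 2:
  c_2 = (1.760000 + 2.360000)/2 = 2.060000
  f(c_2) = f(2.060000) = -0.756400
  f(a) × f(c) ≥ 0, new interval: [2.060000, 2.360000]
Iteration 3:
  c_3 = (2.060000 + 2.360000)/2 = 2.210000
  f(c_3) = f(2.210000) = -0.115900
  f(a) × f(c) ≥ 0, new interval: [2.210000, 2.360000]
Iteration 4:
  c_4 = (2.210000 + 2.360000)/2 = 2.285000
  f(c_4) = f(2.285000) = 0.221225
  f(a) × f(c) < 0, new interval: [2.210000, 2.285000]
Iteration 5:
  c_5 = (2.210000 + 2.285000)/2 = 2.247500
  f(c_5) = f(2.247500) = 0.051256
  f(a) × f(c) < 0, new interval: [2.210000, 2.247500]
Iteration 6:
  c_6 = (2.210000 + 2.247500)/2 = 2.228750
  f(c_6) = f(2.228750) = -0.032673
  f(a) × f(c) ≥ 0, new interval: [2.228750, 2.247500]
Iteration 7:
  c_7 = (2.228750 + 2.247500)/2 = 2.238125
  f(c_7) = f(2.238125) = 0.009204
  f(a) × f(c) < 0, new interval: [2.228750, 2.238125]

After 7 iteration(s), the approximation is c_7 = 2.238125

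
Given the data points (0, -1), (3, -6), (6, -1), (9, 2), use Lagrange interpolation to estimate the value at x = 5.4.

Lagrange interpolation formula:
P(x) = Σ yᵢ × Lᵢ(x)
where Lᵢ(x) = Π_{j≠i} (x - xⱼ)/(xᵢ - xⱼ)

L_0(5.4) = (5.4 - 3)/(0 - 3) × (5.4 - 6)/(0 - 6) × (5.4 - 9)/(0 - 9) = -0.032000
L_1(5.4) = (5.4 - 0)/(3 - 0) × (5.4 - 6)/(3 - 6) × (5.4 - 9)/(3 - 9) = 0.216000
L_2(5.4) = (5.4 - 0)/(6 - 0) × (5.4 - 3)/(6 - 3) × (5.4 - 9)/(6 - 9) = 0.864000
L_3(5.4) = (5.4 - 0)/(9 - 0) × (5.4 - 3)/(9 - 3) × (5.4 - 6)/(9 - 6) = -0.048000

P(5.4) = (-1)×L_0(5.4) + (-6)×L_1(5.4) + (-1)×L_2(5.4) + 2×L_3(5.4)
P(5.4) = -2.224000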